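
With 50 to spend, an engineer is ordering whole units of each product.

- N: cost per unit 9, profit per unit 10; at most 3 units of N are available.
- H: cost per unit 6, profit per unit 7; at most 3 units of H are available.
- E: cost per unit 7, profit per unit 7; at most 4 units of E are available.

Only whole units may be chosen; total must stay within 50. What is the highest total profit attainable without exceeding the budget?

H has the best ratio (7/6); taking only H gives at most 3×7 = 21 (stopped by the supply cap of 3).
Mixing does better — 2×N, 3×H, and 2×E: cost 50 ≤ 50, profit 2·10 + 3·7 + 2·7 = 55.

55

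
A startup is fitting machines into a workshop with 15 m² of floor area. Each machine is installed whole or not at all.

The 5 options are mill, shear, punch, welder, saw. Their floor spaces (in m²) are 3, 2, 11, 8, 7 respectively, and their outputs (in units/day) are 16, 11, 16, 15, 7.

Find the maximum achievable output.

42

mill + punch: floor space 3 + 11 = 14 ≤ 15, output 16 + 16 = 32.
mill + shear + welder: floor space 3 + 2 + 8 = 13 ≤ 15, output 16 + 11 + 15 = 42.
mill + shear + saw: floor space 3 + 2 + 7 = 12 ≤ 15, output 16 + 11 + 7 = 34.
Best is mill, shear, and welder with total output 42.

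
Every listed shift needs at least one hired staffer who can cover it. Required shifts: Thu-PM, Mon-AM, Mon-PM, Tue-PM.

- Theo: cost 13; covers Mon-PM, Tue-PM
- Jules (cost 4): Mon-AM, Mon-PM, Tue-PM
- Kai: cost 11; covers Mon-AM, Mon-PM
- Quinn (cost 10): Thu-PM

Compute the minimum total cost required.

14

Choose Jules and Quinn: together they cover Thu-PM, Mon-AM, Mon-PM, Tue-PM — every shift.
Total cost: 4 + 10 = 14.
No cover costs less than 14.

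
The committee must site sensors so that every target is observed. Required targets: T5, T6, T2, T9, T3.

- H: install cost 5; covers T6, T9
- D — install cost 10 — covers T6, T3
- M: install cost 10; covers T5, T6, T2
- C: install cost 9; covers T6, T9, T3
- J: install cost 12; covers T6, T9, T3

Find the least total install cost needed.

19

The greedy cost-per-new-target heuristic would pick H, M, and C for 24, but a cheaper cover exists.
Choose M and C: together they cover T5, T6, T2, T9, T3 — every target.
Total install cost: 10 + 9 = 19.
No cover costs less than 19.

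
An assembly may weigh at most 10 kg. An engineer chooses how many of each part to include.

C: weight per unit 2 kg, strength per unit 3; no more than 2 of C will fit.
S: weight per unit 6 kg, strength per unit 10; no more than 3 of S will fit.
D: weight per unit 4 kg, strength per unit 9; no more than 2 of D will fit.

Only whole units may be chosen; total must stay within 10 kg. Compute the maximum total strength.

21

1×S and 1×D: weight 10 ≤ 10, strength 1·10 + 1·9 = 19.
1×C and 2×D: weight 10 ≤ 10, strength 1·3 + 2·9 = 21.
Best is 21.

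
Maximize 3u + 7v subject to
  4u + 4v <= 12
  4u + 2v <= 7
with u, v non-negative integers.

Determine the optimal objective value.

(u,v)=(0,3): 4·0+4·3=12≤12, 4·0+2·3=6≤7, objective 21.
(u,v)=(0,2): 4·0+4·2=8≤12, 4·0+2·2=4≤7, objective 14.
No feasible integer point exceeds 21.

21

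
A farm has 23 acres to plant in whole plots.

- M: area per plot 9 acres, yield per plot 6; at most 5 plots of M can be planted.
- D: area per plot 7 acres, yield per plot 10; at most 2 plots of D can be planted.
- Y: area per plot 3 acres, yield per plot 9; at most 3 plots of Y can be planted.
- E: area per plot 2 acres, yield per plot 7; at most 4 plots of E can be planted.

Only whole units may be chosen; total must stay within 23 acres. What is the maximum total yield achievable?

58

Take 1×D, 3×Y, and 3×E: area 22 ≤ 23, yield 1·10 + 3·9 + 3·7 = 58.
No other integer combination yields more.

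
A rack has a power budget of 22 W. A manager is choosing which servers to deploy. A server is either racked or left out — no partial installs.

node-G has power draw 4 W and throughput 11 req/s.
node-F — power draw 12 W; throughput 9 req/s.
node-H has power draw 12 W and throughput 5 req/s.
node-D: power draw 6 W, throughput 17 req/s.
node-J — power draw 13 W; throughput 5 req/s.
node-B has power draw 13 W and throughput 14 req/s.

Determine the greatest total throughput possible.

37

node-G + node-F + node-D: power draw 4 + 12 + 6 = 22 ≤ 22, throughput 11 + 9 + 17 = 37.
node-G + node-H + node-D: power draw 4 + 12 + 6 = 22 ≤ 22, throughput 11 + 5 + 17 = 33.
Best is node-G, node-F, and node-D with total throughput 37.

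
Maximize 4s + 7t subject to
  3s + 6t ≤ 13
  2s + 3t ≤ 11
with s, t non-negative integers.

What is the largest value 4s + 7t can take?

(s,t)=(4,0) is feasible, giving 16.
(s,t)=(3,0) is feasible, giving 12.
Maximum is 16 at (s,t)=(4,0).

16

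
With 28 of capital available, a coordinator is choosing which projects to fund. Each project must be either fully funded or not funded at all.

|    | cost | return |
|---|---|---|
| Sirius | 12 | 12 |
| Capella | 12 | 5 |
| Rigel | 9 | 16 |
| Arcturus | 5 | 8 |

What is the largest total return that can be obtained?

36

This is an integer program with binary decision variables.
Capella + Rigel + Arcturus: cost 12 + 9 + 5 = 26 ≤ 28, return 5 + 16 + 8 = 29.
Sirius + Rigel + Arcturus: cost 12 + 9 + 5 = 26 ≤ 28, return 12 + 16 + 8 = 36.
Best is Sirius, Rigel, and Arcturus with total return 36.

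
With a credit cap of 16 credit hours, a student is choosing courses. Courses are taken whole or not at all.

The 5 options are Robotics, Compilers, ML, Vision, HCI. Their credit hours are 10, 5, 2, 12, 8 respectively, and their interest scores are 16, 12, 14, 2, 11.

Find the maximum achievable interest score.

37

Allowing fractional choices, the relaxed optimum would be about 40.4, but courses are indivisible.
Robotics + Compilers: credit hours 10 + 5 = 15 ≤ 16, interest score 16 + 12 = 28.
Robotics + ML: credit hours 10 + 2 = 12 ≤ 16, interest score 16 + 14 = 30.
Compilers + ML + HCI: credit hours 5 + 2 + 8 = 15 ≤ 16, interest score 12 + 14 + 11 = 37.
Best is Compilers, ML, and HCI with total interest score 37.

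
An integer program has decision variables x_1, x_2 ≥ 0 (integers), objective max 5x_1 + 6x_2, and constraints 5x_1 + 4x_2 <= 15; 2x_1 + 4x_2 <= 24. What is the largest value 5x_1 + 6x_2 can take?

The continuous relaxation peaks at (0, 3.75) with value 22.50; rounding to a feasible lattice point costs some objective.
(x_1,x_2)=(0,3): 5·0+4·3=12≤15, 2·0+4·3=12≤24, objective 18.
(x_1,x_2)=(1,2): 5·1+4·2=13≤15, 2·1+4·2=10≤24, objective 17.
(x_1,x_2)=(0,2): 5·0+4·2=8≤15, 2·0+4·2=8≤24, objective 12.
No feasible integer point exceeds 18.

18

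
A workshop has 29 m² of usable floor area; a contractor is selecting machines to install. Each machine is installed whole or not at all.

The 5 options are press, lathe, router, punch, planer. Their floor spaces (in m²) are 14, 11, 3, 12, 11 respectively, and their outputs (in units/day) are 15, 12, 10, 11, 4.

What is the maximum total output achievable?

press + router + punch: floor space 14 + 3 + 12 = 29 ≤ 29, output 15 + 10 + 11 = 36.
press + lathe + router: floor space 14 + 11 + 3 = 28 ≤ 29, output 15 + 12 + 10 = 37.
Best is press, lathe, and router with total output 37.

37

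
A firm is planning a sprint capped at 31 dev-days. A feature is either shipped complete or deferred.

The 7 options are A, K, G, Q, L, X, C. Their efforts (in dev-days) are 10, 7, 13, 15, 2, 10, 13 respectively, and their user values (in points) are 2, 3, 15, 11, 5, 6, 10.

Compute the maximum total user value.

31

Take G, Q, and L: effort 13 + 15 + 2 = 30 ≤ 31, user value 15 + 11 + 5 = 31.
No other feasible combination does better.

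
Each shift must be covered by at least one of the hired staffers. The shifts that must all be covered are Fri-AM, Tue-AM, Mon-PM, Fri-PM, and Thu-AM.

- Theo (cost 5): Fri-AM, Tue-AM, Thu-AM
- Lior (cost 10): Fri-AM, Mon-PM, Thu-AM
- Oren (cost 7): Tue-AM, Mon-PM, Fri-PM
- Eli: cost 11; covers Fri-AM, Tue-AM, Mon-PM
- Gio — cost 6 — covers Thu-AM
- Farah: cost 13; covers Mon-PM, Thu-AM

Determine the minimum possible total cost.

12

Choose Theo and Oren: together they cover Fri-AM, Tue-AM, Mon-PM, Fri-PM, Thu-AM — every shift.
Total cost: 5 + 7 = 12.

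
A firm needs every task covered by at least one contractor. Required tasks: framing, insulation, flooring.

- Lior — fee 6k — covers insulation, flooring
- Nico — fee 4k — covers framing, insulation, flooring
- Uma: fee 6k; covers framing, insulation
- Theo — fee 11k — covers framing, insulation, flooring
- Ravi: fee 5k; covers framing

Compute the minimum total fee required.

4

Nico alone covers framing, insulation, flooring — every task.
Total fee: 4.
No cover costs less than 4.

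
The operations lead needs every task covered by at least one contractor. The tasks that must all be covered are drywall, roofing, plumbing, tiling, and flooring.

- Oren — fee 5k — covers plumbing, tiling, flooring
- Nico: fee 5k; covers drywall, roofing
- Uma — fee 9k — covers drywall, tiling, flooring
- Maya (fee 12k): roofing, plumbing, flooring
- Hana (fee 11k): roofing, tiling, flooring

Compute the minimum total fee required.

10

Choose Oren and Nico: together they cover drywall, roofing, plumbing, tiling, flooring — every task.
Total fee: 5 + 5 = 10.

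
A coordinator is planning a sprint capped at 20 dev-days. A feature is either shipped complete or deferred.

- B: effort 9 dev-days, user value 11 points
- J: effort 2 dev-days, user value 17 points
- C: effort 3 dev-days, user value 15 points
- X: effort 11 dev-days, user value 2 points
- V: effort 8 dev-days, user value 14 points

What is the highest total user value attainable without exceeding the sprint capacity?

46

Allowing fractional choices, the relaxed optimum would be about 54.6, but features are indivisible.
J + C + V: effort 2 + 3 + 8 = 13 ≤ 20, user value 17 + 15 + 14 = 46.
B + J + C: effort 9 + 2 + 3 = 14 ≤ 20, user value 11 + 17 + 15 = 43.
B + J + V: effort 9 + 2 + 8 = 19 ≤ 20, user value 11 + 17 + 14 = 42.
Best is J, C, and V with total user value 46.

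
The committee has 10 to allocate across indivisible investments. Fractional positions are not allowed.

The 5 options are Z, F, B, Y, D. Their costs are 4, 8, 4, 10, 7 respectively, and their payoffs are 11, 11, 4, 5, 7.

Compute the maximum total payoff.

15

This is a 0-1 knapsack instance.
Take Z and B: cost 4 + 4 = 8 ≤ 10, payoff 11 + 4 = 15.
No other feasible combination does better.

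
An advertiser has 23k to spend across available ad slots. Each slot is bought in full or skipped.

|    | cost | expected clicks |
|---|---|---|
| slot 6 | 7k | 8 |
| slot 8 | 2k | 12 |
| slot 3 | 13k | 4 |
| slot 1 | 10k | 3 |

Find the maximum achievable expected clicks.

Allowing fractional choices, the relaxed optimum would be about 24.3, but ad slots are indivisible.
slot 6 + slot 8 + slot 1: cost 7 + 2 + 10 = 19 ≤ 23, expected clicks 8 + 12 + 3 = 23.
slot 6 + slot 8: cost 7 + 2 = 9 ≤ 23, expected clicks 8 + 12 = 20.
slot 6 + slot 8 + slot 3: cost 7 + 2 + 13 = 22 ≤ 23, expected clicks 8 + 12 + 4 = 24.
Best is slot 6, slot 8, and slot 3 with total expected clicks 24.

24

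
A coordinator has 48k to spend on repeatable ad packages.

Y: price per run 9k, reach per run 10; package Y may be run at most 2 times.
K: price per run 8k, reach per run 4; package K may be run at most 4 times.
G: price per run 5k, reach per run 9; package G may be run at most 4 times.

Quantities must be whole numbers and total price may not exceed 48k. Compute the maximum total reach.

60

2×Y and 4×G: price 38 ≤ 48, reach 2·10 + 4·9 = 56.
2×Y, 1×K, and 4×G: price 46 ≤ 48, reach 2·10 + 1·4 + 4·9 = 60.
Best is 60.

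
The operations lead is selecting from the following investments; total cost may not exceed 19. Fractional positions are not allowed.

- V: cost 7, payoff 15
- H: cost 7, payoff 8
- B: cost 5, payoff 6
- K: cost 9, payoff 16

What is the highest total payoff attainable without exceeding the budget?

31

Allowing fractional choices, the relaxed optimum would be about 34.6, but investments are indivisible.
H + K: cost 7 + 9 = 16 ≤ 19, payoff 8 + 16 = 24.
V + H + B: cost 7 + 7 + 5 = 19 ≤ 19, payoff 15 + 8 + 6 = 29.
V + K: cost 7 + 9 = 16 ≤ 19, payoff 15 + 16 = 31.
Best is V and K with total payoff 31.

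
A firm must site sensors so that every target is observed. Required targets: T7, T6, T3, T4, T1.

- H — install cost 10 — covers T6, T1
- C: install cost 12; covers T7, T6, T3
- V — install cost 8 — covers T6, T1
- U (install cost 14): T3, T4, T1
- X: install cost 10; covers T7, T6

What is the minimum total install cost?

This is a weighted set-cover instance.
The greedy cost-per-new-target heuristic would pick C and U for 26, but a cheaper cover exists.
Choose U and X: together they cover T7, T6, T3, T4, T1 — every target.
Total install cost: 14 + 10 = 24.
No cover costs less than 24.

24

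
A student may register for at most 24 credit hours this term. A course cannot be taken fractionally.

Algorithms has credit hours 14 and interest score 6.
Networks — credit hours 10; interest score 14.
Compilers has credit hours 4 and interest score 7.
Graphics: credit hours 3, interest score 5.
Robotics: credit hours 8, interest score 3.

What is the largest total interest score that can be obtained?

26

This is an integer program with binary decision variables.
Take Networks, Compilers, and Graphics: credit hours 10 + 4 + 3 = 17 ≤ 24, interest score 14 + 7 + 5 = 26.
No other feasible combination does better.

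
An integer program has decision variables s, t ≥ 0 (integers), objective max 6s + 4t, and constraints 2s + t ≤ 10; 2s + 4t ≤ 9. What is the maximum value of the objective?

(s,t)=(4,0): 2·4+1·0=8≤10, 2·4+4·0=8≤9, objective 24.
(s,t)=(3,0): 2·3+1·0=6≤10, 2·3+4·0=6≤9, objective 18.
No feasible integer point exceeds 24.

24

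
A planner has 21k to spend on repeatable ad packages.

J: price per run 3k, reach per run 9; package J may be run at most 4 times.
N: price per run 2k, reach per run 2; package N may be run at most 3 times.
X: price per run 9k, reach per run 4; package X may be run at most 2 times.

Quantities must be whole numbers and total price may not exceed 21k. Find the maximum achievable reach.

Take 4×J and 3×N: price 18 ≤ 21, reach 4·9 + 3·2 = 42.
J has the best ratio (9/3) and is taken to its limit of 4; remaining capacity is filled optimally with the others.

42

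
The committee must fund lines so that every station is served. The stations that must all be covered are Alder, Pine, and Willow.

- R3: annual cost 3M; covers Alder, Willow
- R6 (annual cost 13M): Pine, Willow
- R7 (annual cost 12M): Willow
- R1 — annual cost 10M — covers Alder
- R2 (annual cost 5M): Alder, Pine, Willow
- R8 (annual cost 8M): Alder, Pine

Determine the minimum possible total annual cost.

The greedy cost-per-new-station heuristic would pick R3 and R2 for 8, but a cheaper cover exists.
R2 alone covers Alder, Pine, Willow — every station.
Total annual cost: 5.
No cover costs less than 5.

5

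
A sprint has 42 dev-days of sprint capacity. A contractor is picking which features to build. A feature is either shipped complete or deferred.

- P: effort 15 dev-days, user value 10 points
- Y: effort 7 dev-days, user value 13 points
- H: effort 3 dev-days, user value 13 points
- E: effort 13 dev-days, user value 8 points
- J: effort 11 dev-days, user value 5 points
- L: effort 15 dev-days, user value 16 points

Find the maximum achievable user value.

52

Take P, Y, H, and L: effort 15 + 7 + 3 + 15 = 40 ≤ 42, user value 10 + 13 + 13 + 16 = 52.
No other feasible combination does better.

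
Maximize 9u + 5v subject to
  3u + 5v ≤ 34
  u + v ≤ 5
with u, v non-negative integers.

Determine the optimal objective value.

45

(u,v)=(5,0): 3·5+5·0=15≤34, 1·5+1·0=5≤5, objective 45.
(u,v)=(4,1): 3·4+5·1=17≤34, 1·4+1·1=5≤5, objective 41.
(u,v)=(4,0): 3·4+5·0=12≤34, 1·4+1·0=4≤5, objective 36.
The best lattice point is (5,0), giving 45.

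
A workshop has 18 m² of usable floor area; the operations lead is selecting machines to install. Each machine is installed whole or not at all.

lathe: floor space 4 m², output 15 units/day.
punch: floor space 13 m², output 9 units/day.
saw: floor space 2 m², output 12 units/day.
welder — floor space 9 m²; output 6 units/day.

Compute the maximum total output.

33

Treat it as a binary knapsack problem.
Allowing fractional choices, the relaxed optimum would be about 35.3, but machines are indivisible.
lathe + punch: floor space 4 + 13 = 17 ≤ 18, output 15 + 9 = 24.
lathe + saw + welder: floor space 4 + 2 + 9 = 15 ≤ 18, output 15 + 12 + 6 = 33.
lathe + saw: floor space 4 + 2 = 6 ≤ 18, output 15 + 12 = 27.
Best is lathe, saw, and welder with total output 33.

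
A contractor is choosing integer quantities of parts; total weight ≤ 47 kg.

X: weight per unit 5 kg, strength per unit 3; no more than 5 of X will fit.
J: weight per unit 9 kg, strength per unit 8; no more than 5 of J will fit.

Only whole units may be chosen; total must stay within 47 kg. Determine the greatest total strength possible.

J has the best ratio (8/9); taking only J gives at most 5×8 = 40 (stopped by the weight limit).
Optimal: 5×J: weight 45 ≤ 47, strength 5·8 = 40.

40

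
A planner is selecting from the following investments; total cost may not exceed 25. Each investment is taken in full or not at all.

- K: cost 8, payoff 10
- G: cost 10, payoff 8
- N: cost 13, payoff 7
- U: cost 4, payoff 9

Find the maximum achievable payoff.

Take K, G, and U: cost 8 + 10 + 4 = 22 ≤ 25, payoff 10 + 8 + 9 = 27.
No other feasible combination does better.

27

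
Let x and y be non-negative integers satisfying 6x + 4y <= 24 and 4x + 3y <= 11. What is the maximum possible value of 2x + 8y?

The continuous relaxation peaks at (0, 3.67) with value 29.33; rounding to a feasible lattice point costs some objective.
(x,y)=(0,3): 6·0+4·3=12≤24, 4·0+3·3=9≤11, objective 24.
(x,y)=(1,2): 6·1+4·2=14≤24, 4·1+3·2=10≤11, objective 18.
(x,y)=(0,2): 6·0+4·2=8≤24, 4·0+3·2=6≤11, objective 16.
Maximum is 24 at (x,y)=(0,3).

24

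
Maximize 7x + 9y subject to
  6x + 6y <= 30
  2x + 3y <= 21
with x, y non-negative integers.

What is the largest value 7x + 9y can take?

(x,y)=(0,5) is feasible, giving 45.
(x,y)=(1,4) is feasible, giving 43.
(x,y)=(0,4) is feasible, giving 36.
The best lattice point is (0,5), giving 45.

45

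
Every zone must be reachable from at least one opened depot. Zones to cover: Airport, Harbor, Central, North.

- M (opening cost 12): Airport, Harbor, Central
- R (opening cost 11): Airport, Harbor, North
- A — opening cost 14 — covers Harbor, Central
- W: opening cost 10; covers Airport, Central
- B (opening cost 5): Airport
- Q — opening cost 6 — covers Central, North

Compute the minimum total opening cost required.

The greedy cost-per-new-zone heuristic would pick Q, B, and R for 22, but a cheaper cover exists.
Choose R and Q: together they cover Airport, Harbor, Central, North — every zone.
Total opening cost: 11 + 6 = 17.
No cover costs less than 17.

17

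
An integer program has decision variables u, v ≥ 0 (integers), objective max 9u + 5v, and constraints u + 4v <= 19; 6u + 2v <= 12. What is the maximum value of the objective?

24

(u,v)=(1,3): 1·1+4·3=13≤19, 6·1+2·3=12≤12, objective 24.
(u,v)=(0,4): 1·0+4·4=16≤19, 6·0+2·4=8≤12, objective 20.
(u,v)=(1,2): 1·1+4·2=9≤19, 6·1+2·2=10≤12, objective 19.
The best lattice point is (1,3), giving 24.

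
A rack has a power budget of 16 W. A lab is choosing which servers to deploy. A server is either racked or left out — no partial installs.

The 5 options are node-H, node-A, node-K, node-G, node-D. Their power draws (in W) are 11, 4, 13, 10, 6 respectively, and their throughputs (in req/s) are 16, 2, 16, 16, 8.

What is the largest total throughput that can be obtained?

24

Allowing fractional choices, the relaxed optimum would be about 24.7, but servers are indivisible.
node-G + node-D: power draw 10 + 6 = 16 ≤ 16, throughput 16 + 8 = 24.
node-A + node-G: power draw 4 + 10 = 14 ≤ 16, throughput 2 + 16 = 18.
Best is node-G and node-D with total throughput 24.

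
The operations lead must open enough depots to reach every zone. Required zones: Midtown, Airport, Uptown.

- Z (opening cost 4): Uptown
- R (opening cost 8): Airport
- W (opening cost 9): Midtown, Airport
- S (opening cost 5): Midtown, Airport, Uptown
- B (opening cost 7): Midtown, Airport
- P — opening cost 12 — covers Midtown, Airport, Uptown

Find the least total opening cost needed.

5

This is a weighted set-cover instance.
S alone covers Midtown, Airport, Uptown — every zone.
Total opening cost: 5.
No cover costs less than 5.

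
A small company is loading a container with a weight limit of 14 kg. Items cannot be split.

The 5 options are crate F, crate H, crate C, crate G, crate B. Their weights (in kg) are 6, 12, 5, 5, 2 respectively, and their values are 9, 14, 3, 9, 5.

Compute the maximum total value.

23

Take crate F, crate G, and crate B: weight 6 + 5 + 2 = 13 ≤ 14, value 9 + 9 + 5 = 23.
No other feasible combination does better.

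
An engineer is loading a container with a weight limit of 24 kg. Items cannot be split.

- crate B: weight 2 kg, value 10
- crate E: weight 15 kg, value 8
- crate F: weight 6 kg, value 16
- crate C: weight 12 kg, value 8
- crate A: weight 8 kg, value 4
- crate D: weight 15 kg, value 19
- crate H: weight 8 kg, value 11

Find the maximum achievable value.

Take crate B, crate F, and crate D: weight 2 + 6 + 15 = 23 ≤ 24, value 10 + 16 + 19 = 45.
No other feasible combination does better.

45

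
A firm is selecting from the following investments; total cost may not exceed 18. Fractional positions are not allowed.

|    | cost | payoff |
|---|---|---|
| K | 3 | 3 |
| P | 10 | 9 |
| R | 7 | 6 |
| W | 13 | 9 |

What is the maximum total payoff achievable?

Treat it as a binary knapsack problem.
Take P and R: cost 10 + 7 = 17 ≤ 18, payoff 9 + 6 = 15.
No other feasible combination does better.

15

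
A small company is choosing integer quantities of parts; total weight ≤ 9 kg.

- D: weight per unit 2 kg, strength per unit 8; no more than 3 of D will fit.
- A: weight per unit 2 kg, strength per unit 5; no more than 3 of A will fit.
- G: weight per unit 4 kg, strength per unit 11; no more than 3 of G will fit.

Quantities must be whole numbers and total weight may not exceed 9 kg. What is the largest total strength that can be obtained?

29

3×D and 1×A: weight 8 ≤ 9, strength 3·8 + 1·5 = 29.
2×D and 1×G: weight 8 ≤ 9, strength 2·8 + 1·11 = 27.
Best is 29.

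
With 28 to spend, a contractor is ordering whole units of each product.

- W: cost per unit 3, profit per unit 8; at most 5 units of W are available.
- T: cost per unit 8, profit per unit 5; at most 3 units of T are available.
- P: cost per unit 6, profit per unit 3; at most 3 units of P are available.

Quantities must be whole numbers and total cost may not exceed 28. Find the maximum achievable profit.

5×W and 2×P: cost 27 ≤ 28, profit 5·8 + 2·3 = 46.
5×W and 1×T: cost 23 ≤ 28, profit 5·8 + 1·5 = 45.
Best is 46.

46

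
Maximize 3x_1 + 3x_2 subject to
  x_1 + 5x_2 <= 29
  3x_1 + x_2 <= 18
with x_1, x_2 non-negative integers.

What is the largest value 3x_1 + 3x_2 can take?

27

(x_1,x_2)=(4,5): 1·4+5·5=29≤29, 3·4+1·5=17≤18, objective 27.
(x_1,x_2)=(4,4): 1·4+5·4=24≤29, 3·4+1·4=16≤18, objective 24.
(x_1,x_2)=(5,3): 1·5+5·3=20≤29, 3·5+1·3=18≤18, objective 24.
The best lattice point is (4,5), giving 27.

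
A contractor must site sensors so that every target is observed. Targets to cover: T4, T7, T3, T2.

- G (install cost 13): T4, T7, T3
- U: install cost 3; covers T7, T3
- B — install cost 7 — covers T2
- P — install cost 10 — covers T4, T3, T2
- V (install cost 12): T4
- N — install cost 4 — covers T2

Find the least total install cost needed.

13

This is a weighted set-cover instance.
The greedy cost-per-new-target heuristic would pick U, N, and P for 17, but a cheaper cover exists.
Choose U and P: together they cover T4, T7, T3, T2 — every target.
Total install cost: 3 + 10 = 13.
No cover costs less than 13.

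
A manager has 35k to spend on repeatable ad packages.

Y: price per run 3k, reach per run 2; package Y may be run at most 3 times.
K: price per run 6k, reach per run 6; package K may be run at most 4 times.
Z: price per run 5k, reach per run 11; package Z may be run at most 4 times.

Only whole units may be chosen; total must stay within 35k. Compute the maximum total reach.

Z has the best ratio (11/5); taking only Z gives at most 4×11 = 44 (stopped by the supply cap of 4).
Mixing does better — 1×Y, 2×K, and 4×Z: price 35 ≤ 35, reach 1·2 + 2·6 + 4·11 = 58.

58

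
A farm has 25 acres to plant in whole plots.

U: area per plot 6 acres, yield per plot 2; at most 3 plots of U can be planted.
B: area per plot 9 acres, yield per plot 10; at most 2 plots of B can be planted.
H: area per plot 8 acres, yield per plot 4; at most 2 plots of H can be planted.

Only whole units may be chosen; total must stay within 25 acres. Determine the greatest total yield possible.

2×B: area 18 ≤ 25, yield 2·10 = 20.
1×U and 2×B: area 24 ≤ 25, yield 1·2 + 2·10 = 22.
Best is 22.

22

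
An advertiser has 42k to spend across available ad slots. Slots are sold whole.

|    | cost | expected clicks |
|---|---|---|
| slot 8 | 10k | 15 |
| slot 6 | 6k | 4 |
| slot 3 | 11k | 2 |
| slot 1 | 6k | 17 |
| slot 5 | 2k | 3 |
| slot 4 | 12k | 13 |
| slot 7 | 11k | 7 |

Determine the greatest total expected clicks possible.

This is an integer program with binary decision variables.
Allowing fractional choices, the relaxed optimum would be about 55.8, but ad slots are indivisible.
slot 8 + slot 1 + slot 4 + slot 7: cost 10 + 6 + 12 + 11 = 39 ≤ 42, expected clicks 15 + 17 + 13 + 7 = 52.
slot 8 + slot 6 + slot 1 + slot 5 + slot 4: cost 10 + 6 + 6 + 2 + 12 = 36 ≤ 42, expected clicks 15 + 4 + 17 + 3 + 13 = 52.
slot 8 + slot 1 + slot 5 + slot 4 + slot 7: cost 10 + 6 + 2 + 12 + 11 = 41 ≤ 42, expected clicks 15 + 17 + 3 + 13 + 7 = 55.
Best is slot 8, slot 1, slot 5, slot 4, and slot 7 with total expected clicks 55.

55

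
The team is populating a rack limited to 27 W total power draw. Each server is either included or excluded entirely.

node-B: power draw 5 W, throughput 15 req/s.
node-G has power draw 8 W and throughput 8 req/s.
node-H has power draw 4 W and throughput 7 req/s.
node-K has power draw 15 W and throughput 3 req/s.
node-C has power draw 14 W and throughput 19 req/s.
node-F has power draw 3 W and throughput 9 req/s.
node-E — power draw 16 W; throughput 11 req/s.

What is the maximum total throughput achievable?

50

Allowing fractional choices, the relaxed optimum would be about 51.0, but servers are indivisible.
node-B + node-G + node-C: power draw 5 + 8 + 14 = 27 ≤ 27, throughput 15 + 8 + 19 = 42.
node-B + node-H + node-C + node-F: power draw 5 + 4 + 14 + 3 = 26 ≤ 27, throughput 15 + 7 + 19 + 9 = 50.
node-B + node-C + node-F: power draw 5 + 14 + 3 = 22 ≤ 27, throughput 15 + 19 + 9 = 43.
Best is node-B, node-H, node-C, and node-F with total throughput 50.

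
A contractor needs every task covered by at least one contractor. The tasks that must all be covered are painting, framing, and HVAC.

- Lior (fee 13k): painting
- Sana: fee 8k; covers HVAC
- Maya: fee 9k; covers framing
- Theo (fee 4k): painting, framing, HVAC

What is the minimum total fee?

Theo alone covers painting, framing, HVAC — every task.
Total fee: 4.
No cover costs less than 4.

4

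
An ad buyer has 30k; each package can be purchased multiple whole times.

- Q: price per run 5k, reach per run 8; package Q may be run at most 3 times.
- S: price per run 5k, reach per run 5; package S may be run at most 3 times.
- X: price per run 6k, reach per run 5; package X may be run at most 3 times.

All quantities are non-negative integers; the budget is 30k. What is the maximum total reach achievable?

This is a bounded integer knapsack.
Q has the best ratio (8/5); taking only Q gives at most 3×8 = 24 (stopped by the supply cap of 3).
Mixing does better — 3×Q and 3×S: price 30 ≤ 30, reach 3·8 + 3·5 = 39.

39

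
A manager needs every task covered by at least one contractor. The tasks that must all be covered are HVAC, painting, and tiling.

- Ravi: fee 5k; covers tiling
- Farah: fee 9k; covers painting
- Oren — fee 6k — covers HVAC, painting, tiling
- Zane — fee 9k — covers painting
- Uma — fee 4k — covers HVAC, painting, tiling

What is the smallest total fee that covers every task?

Uma alone covers HVAC, painting, tiling — every task.
Total fee: 4.

4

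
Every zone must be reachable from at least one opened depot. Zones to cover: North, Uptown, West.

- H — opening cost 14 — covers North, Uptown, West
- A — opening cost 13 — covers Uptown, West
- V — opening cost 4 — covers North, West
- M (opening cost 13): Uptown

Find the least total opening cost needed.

This is an integer covering problem.
The greedy cost-per-new-zone heuristic would pick V and A for 17, but a cheaper cover exists.
H alone covers North, Uptown, West — every zone.
Total opening cost: 14.
No cover costs less than 14.

14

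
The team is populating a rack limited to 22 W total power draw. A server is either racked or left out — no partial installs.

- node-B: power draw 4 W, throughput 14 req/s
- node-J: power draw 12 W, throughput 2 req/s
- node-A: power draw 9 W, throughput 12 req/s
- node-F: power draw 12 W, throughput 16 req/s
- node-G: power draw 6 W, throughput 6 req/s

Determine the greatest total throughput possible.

36

node-B + node-F + node-G: power draw 4 + 12 + 6 = 22 ≤ 22, throughput 14 + 16 + 6 = 36.
node-B + node-A + node-G: power draw 4 + 9 + 6 = 19 ≤ 22, throughput 14 + 12 + 6 = 32.
Best is node-B, node-F, and node-G with total throughput 36.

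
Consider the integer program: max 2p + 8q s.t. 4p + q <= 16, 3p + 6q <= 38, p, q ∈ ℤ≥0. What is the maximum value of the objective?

48

Relaxing integrality, the LP optimum is 50.67 at (p,q) = (0, 6.33), which is not an integer point.
(p,q)=(0,6): 4·0+1·6=6≤16, 3·0+6·6=36≤38, objective 48.
(p,q)=(1,5): 4·1+1·5=9≤16, 3·1+6·5=33≤38, objective 42.
(p,q)=(0,5): 4·0+1·5=5≤16, 3·0+6·5=30≤38, objective 40.
No feasible integer point exceeds 48.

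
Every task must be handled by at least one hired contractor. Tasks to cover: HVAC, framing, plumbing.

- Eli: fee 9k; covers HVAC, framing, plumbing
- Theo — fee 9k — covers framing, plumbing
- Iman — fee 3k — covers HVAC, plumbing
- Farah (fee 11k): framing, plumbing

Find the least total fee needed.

The greedy cost-per-new-task heuristic would pick Iman and Eli for 12, but a cheaper cover exists.
Eli alone covers HVAC, framing, plumbing — every task.
Total fee: 9.
No cover costs less than 9.

9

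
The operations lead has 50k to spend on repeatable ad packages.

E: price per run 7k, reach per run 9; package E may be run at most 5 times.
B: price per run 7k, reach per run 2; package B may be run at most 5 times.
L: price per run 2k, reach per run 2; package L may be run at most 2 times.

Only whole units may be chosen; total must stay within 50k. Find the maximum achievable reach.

51

5×E and 2×L: price 39 ≤ 50, reach 5·9 + 2·2 = 49.
5×E, 1×B, and 2×L: price 46 ≤ 50, reach 5·9 + 1·2 + 2·2 = 51.
Best is 51.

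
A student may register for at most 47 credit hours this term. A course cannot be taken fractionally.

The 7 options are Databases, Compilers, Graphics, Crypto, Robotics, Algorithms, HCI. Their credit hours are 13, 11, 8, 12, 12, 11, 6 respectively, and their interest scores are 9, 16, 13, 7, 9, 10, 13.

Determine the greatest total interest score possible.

Take Compilers, Graphics, Algorithms, and HCI: credit hours 11 + 8 + 11 + 6 = 36 ≤ 47, interest score 16 + 13 + 10 + 13 = 52.
No other feasible combination does better.

52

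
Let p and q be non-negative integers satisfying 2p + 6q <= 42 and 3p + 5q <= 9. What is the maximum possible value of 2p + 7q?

(p,q)=(1,1): 2·1+6·1=8≤42, 3·1+5·1=8≤9, objective 9.
(p,q)=(0,1): 2·0+6·1=6≤42, 3·0+5·1=5≤9, objective 7.
(p,q)=(2,0): 2·2+6·0=4≤42, 3·2+5·0=6≤9, objective 4.
The best lattice point is (1,1), giving 9.

9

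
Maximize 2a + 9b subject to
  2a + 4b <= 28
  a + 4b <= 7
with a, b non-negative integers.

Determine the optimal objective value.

(a,b)=(3,1): 2·3+4·1=10≤28, 1·3+4·1=7≤7, objective 15.
(a,b)=(2,1): 2·2+4·1=8≤28, 1·2+4·1=6≤7, objective 13.
(a,b)=(1,1): 2·1+4·1=6≤28, 1·1+4·1=5≤7, objective 11.
The best lattice point is (3,1), giving 15.

15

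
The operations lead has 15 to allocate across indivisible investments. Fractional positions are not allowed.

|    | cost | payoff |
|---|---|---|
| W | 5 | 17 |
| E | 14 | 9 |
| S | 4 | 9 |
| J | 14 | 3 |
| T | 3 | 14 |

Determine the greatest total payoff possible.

40

W + T: cost 5 + 3 = 8 ≤ 15, payoff 17 + 14 = 31.
W + S + T: cost 5 + 4 + 3 = 12 ≤ 15, payoff 17 + 9 + 14 = 40.
Best is W, S, and T with total payoff 40.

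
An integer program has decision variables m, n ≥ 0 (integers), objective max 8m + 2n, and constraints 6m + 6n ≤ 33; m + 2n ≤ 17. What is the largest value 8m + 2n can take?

40

(m,n)=(5,0): 6·5+6·0=30≤33, 1·5+2·0=5≤17, objective 40.
(m,n)=(4,1): 6·4+6·1=30≤33, 1·4+2·1=6≤17, objective 34.
(m,n)=(4,0): 6·4+6·0=24≤33, 1·4+2·0=4≤17, objective 32.
Maximum is 40 at (m,n)=(5,0).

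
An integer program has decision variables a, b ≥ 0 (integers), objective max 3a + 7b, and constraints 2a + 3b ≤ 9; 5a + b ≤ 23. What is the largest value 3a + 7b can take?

(a,b)=(0,3) is feasible, giving 21.
(a,b)=(1,2) is feasible, giving 17.
(a,b)=(0,2) is feasible, giving 14.
The best lattice point is (0,3), giving 21.

21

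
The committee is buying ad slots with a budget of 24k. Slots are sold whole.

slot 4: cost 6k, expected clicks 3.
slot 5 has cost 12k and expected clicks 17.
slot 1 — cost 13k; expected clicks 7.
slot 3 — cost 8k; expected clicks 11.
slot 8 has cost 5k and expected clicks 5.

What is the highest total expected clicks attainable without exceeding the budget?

28

slot 5 + slot 3: cost 12 + 8 = 20 ≤ 24, expected clicks 17 + 11 = 28.
slot 5 + slot 8: cost 12 + 5 = 17 ≤ 24, expected clicks 17 + 5 = 22.
slot 4 + slot 5 + slot 8: cost 6 + 12 + 5 = 23 ≤ 24, expected clicks 3 + 17 + 5 = 25.
Best is slot 5 and slot 3 with total expected clicks 28.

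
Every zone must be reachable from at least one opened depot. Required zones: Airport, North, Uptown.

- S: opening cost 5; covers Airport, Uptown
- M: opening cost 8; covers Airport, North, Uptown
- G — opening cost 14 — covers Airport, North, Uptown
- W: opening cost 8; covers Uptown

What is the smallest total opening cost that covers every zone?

The greedy cost-per-new-zone heuristic would pick S and M for 13, but a cheaper cover exists.
M alone covers Airport, North, Uptown — every zone.
Total opening cost: 8.
No cover costs less than 8.

8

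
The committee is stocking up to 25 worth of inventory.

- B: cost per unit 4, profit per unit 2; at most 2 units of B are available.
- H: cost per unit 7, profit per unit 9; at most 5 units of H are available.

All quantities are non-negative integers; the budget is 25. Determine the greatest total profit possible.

1×B and 3×H: cost 25 ≤ 25, profit 1·2 + 3·9 = 29.
3×H: cost 21 ≤ 25, profit 3·9 = 27.
Best is 29.

29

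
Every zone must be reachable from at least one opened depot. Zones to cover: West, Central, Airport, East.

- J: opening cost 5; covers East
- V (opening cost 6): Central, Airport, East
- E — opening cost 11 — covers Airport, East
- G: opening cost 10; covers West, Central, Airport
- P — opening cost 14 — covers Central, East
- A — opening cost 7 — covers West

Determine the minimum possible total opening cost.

13

This is a weighted set-cover instance.
Choose V and A: together they cover West, Central, Airport, East — every zone.
Total opening cost: 6 + 7 = 13.
No cover costs less than 13.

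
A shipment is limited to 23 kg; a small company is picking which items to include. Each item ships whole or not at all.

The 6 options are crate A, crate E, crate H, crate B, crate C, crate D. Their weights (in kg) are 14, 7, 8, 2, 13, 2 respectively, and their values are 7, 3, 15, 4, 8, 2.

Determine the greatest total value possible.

27

Allowing fractional choices, the relaxed optimum would be about 27.8, but items are indivisible.
crate H + crate B + crate C: weight 8 + 2 + 13 = 23 ≤ 23, value 15 + 4 + 8 = 27.
crate H + crate C + crate D: weight 8 + 13 + 2 = 23 ≤ 23, value 15 + 8 + 2 = 25.
Best is crate H, crate B, and crate C with total value 27.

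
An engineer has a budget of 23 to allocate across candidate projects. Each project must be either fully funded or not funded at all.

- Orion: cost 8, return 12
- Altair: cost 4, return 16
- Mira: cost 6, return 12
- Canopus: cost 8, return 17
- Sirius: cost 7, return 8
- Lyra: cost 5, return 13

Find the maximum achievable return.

58

Altair + Mira + Canopus + Lyra: cost 4 + 6 + 8 + 5 = 23 ≤ 23, return 16 + 12 + 17 + 13 = 58.
Orion + Altair + Mira + Lyra: cost 8 + 4 + 6 + 5 = 23 ≤ 23, return 12 + 16 + 12 + 13 = 53.
Best is Altair, Mira, Canopus, and Lyra with total return 58.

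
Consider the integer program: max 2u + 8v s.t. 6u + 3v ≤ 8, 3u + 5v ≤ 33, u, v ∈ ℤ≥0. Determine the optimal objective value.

16

The continuous relaxation peaks at (0, 2.67) with value 21.33; rounding to a feasible lattice point costs some objective.
(u,v)=(0,2) is feasible, giving 16.
(u,v)=(0,1) is feasible, giving 8.
The best lattice point is (0,2), giving 16.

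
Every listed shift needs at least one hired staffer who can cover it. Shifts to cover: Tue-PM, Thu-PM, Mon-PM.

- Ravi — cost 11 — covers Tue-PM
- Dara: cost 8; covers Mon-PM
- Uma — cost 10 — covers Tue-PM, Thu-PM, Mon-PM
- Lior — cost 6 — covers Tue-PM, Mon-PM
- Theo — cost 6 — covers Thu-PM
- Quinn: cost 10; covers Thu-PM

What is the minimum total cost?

10

The greedy cost-per-new-shift heuristic would pick Lior and Theo for 12, but a cheaper cover exists.
Uma alone covers Tue-PM, Thu-PM, Mon-PM — every shift.
Total cost: 10.
No cover costs less than 10.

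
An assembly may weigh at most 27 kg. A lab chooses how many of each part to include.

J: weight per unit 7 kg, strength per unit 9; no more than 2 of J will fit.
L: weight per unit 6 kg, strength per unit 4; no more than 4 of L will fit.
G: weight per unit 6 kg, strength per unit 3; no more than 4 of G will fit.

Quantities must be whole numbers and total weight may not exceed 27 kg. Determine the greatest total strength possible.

26

This is a bounded integer knapsack.
J has the best ratio (9/7); taking only J gives at most 2×9 = 18 (stopped by the supply cap of 2).
Mixing does better — 2×J and 2×L: weight 26 ≤ 27, strength 2·9 + 2·4 = 26.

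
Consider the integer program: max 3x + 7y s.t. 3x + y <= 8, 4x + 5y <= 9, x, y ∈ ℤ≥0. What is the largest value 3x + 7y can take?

Relaxing integrality, the LP optimum is 12.60 at (x,y) = (0, 1.8), which is not an integer point.
(x,y)=(1,1): 3·1+1·1=4≤8, 4·1+5·1=9≤9, objective 10.
(x,y)=(0,1): 3·0+1·1=1≤8, 4·0+5·1=5≤9, objective 7.
(x,y)=(2,0): 3·2+1·0=6≤8, 4·2+5·0=8≤9, objective 6.
No feasible integer point exceeds 10.

10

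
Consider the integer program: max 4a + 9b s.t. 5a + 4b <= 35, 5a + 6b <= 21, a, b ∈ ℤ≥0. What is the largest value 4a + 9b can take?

27

The continuous relaxation peaks at (0, 3.5) with value 31.50; rounding to a feasible lattice point costs some objective.
(a,b)=(0,3): 5·0+4·3=12≤35, 5·0+6·3=18≤21, objective 27.
(a,b)=(1,2): 5·1+4·2=13≤35, 5·1+6·2=17≤21, objective 22.
(a,b)=(0,2): 5·0+4·2=8≤35, 5·0+6·2=12≤21, objective 18.
No feasible integer point exceeds 27.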